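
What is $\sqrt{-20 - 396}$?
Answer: $4 i \sqrt{26} \approx 20.396 i$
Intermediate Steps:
$\sqrt{-20 - 396} = \sqrt{-416} = 4 i \sqrt{26}$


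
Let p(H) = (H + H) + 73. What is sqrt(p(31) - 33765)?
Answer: I*sqrt(33630) ≈ 183.38*I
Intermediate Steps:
p(H) = 73 + 2*H (p(H) = 2*H + 73 = 73 + 2*H)
sqrt(p(31) - 33765) = sqrt((73 + 2*31) - 33765) = sqrt((73 + 62) - 33765) = sqrt(135 - 33765) = sqrt(-33630) = I*sqrt(33630)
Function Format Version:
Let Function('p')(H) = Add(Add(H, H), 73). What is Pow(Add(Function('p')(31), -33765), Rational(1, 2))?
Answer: Mul(I, Pow(33630, Rational(1, 2))) ≈ Mul(183.38, I)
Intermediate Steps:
Function('p')(H) = Add(73, Mul(2, H)) (Function('p')(H) = Add(Mul(2, H), 73) = Add(73, Mul(2, H)))
Pow(Add(Function('p')(31), -33765), Rational(1, 2)) = Pow(Add(Add(73, Mul(2, 31)), -33765), Rational(1, 2)) = Pow(Add(Add(73, 62), -33765), Rational(1, 2)) = Pow(Add(135, -33765), Rational(1, 2)) = Pow(-33630, Rational(1, 2)) = Mul(I, Pow(33630, Rational(1, 2)))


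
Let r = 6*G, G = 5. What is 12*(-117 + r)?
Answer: -1044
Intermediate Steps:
r = 30 (r = 6*5 = 30)
12*(-117 + r) = 12*(-117 + 30) = 12*(-87) = -1044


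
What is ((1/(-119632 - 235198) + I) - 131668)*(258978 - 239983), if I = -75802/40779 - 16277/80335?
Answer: -116291515006143478967089/46496653032438 ≈ -2.5011e+9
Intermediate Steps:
I = -6753313453/3275980965 (I = -75802*1/40779 - 16277*1/80335 = -75802/40779 - 16277/80335 = -6753313453/3275980965 ≈ -2.0615)
((1/(-119632 - 235198) + I) - 131668)*(258978 - 239983) = ((1/(-119632 - 235198) - 6753313453/3275980965) - 131668)*(258978 - 239983) = ((1/(-354830) - 6753313453/3275980965) - 131668)*18995 = ((-1/354830 - 6753313453/3275980965) - 131668)*18995 = (-479256297701791/232483265162190 - 131668)*18995 = -30611085813672934711/232483265162190*18995 = -116291515006143478967089/46496653032438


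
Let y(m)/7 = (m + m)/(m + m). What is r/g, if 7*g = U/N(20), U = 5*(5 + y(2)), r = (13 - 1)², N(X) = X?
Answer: 336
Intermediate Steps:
y(m) = 7 (y(m) = 7*((m + m)/(m + m)) = 7*((2*m)/((2*m))) = 7*((2*m)*(1/(2*m))) = 7*1 = 7)
r = 144 (r = 12² = 144)
U = 60 (U = 5*(5 + 7) = 5*12 = 60)
g = 3/7 (g = (60/20)/7 = (60*(1/20))/7 = (⅐)*3 = 3/7 ≈ 0.42857)
r/g = 144/(3/7) = 144*(7/3) = 336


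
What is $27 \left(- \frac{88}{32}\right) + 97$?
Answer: $\frac{91}{4} \approx 22.75$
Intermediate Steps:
$27 \left(- \frac{88}{32}\right) + 97 = 27 \left(\left(-88\right) \frac{1}{32}\right) + 97 = 27 \left(- \frac{11}{4}\right) + 97 = - \frac{297}{4} + 97 = \frac{91}{4}$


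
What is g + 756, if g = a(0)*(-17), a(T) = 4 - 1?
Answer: 705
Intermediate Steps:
a(T) = 3
g = -51 (g = 3*(-17) = -51)
g + 756 = -51 + 756 = 705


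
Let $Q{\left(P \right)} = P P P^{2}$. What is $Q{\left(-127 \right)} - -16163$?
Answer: $260160804$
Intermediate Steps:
$Q{\left(P \right)} = P^{4}$ ($Q{\left(P \right)} = P^{2} P^{2} = P^{4}$)
$Q{\left(-127 \right)} - -16163 = \left(-127\right)^{4} - -16163 = 260144641 + 16163 = 260160804$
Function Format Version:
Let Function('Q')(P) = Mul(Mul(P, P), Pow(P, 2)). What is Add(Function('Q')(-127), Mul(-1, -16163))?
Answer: 260160804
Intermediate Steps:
Function('Q')(P) = Pow(P, 4) (Function('Q')(P) = Mul(Pow(P, 2), Pow(P, 2)) = Pow(P, 4))
Add(Function('Q')(-127), Mul(-1, -16163)) = Add(Pow(-127, 4), Mul(-1, -16163)) = Add(260144641, 16163) = 260160804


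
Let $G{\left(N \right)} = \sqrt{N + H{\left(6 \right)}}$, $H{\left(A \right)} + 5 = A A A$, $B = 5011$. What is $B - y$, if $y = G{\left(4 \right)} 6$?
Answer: $5011 - 6 \sqrt{215} \approx 4923.0$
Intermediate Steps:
$H{\left(A \right)} = -5 + A^{3}$ ($H{\left(A \right)} = -5 + A A A = -5 + A^{2} A = -5 + A^{3}$)
$G{\left(N \right)} = \sqrt{211 + N}$ ($G{\left(N \right)} = \sqrt{N - \left(5 - 6^{3}\right)} = \sqrt{N + \left(-5 + 216\right)} = \sqrt{N + 211} = \sqrt{211 + N}$)
$y = 6 \sqrt{215}$ ($y = \sqrt{211 + 4} \cdot 6 = \sqrt{215} \cdot 6 = 6 \sqrt{215} \approx 87.977$)
$B - y = 5011 - 6 \sqrt{215}$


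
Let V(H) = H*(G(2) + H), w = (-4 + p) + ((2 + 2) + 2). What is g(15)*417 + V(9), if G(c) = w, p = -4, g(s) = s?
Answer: 6318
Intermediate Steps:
w = -2 (w = (-4 - 4) + ((2 + 2) + 2) = -8 + (4 + 2) = -8 + 6 = -2)
G(c) = -2
V(H) = H*(-2 + H)
g(15)*417 + V(9) = 15*417 + 9*(-2 + 9) = 6255 + 9*7 = 6255 + 63 = 6318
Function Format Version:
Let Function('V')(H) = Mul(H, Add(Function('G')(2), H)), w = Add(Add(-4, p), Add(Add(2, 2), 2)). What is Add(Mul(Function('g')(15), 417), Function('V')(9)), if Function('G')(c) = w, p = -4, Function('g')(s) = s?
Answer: 6318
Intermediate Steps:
w = -2 (w = Add(Add(-4, -4), Add(Add(2, 2), 2)) = Add(-8, Add(4, 2)) = Add(-8, 6) = -2)
Function('G')(c) = -2
Function('V')(H) = Mul(H, Add(-2, H))
Add(Mul(Function('g')(15), 417), Function('V')(9)) = Add(Mul(15, 417), Mul(9, Add(-2, 9))) = Add(6255, Mul(9, 7)) = Add(6255, 63) = 6318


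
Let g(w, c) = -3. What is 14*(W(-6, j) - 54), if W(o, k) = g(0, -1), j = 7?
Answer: -798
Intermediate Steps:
W(o, k) = -3
14*(W(-6, j) - 54) = 14*(-3 - 54) = 14*(-57) = -798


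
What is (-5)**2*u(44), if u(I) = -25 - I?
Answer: -1725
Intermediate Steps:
(-5)**2*u(44) = (-5)**2*(-25 - 1*44) = 25*(-25 - 44) = 25*(-69) = -1725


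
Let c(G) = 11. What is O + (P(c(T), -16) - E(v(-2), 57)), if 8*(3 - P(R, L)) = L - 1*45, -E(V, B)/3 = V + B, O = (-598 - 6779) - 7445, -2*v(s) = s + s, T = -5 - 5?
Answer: -117075/8 ≈ -14634.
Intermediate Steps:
T = -10
v(s) = -s (v(s) = -(s + s)/2 = -s)
O = -14822 (O = -7377 - 7445 = -14822)
E(V, B) = -3*B - 3*V (E(V, B) = -3*(V + B) = -3*(B + V) = -3*B - 3*V)
P(R, L) = 69/8 - L/8 (P(R, L) = 3 - (L - 1*45)/8 = 3 - (L - 45)/8 = 3 - (-45 + L)/8 = 3 + (45/8 - L/8) = 69/8 - L/8)
O + (P(c(T), -16) - E(v(-2), 57)) = -14822 + ((69/8 - ⅛*(-16)) - (-3*57 - (-3)*(-2))) = -14822 + ((69/8 + 2) - (-171 - 3*2)) = -14822 + (85/8 - (-171 - 6)) = -14822 + (85/8 - 1*(-177)) = -14822 + (85/8 + 177) = -14822 + 1501/8 = -117075/8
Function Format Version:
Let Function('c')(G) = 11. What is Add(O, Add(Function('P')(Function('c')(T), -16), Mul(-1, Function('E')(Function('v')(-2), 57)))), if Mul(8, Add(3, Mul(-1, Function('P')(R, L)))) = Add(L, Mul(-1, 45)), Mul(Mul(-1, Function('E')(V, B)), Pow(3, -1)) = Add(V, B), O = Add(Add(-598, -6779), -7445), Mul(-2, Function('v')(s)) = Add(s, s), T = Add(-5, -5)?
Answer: Rational(-117075, 8) ≈ -14634.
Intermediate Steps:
T = -10
Function('v')(s) = Mul(-1, s) (Function('v')(s) = Mul(Rational(-1, 2), Add(s, s)) = Mul(Rational(-1, 2), Mul(2, s)) = Mul(-1, s))
O = -14822 (O = Add(-7377, -7445) = -14822)
Function('E')(V, B) = Add(Mul(-3, B), Mul(-3, V)) (Function('E')(V, B) = Mul(-3, Add(V, B)) = Mul(-3, Add(B, V)) = Add(Mul(-3, B), Mul(-3, V)))
Function('P')(R, L) = Add(Rational(69, 8), Mul(Rational(-1, 8), L)) (Function('P')(R, L) = Add(3, Mul(Rational(-1, 8), Add(L, Mul(-1, 45)))) = Add(3, Mul(Rational(-1, 8), Add(L, -45))) = Add(3, Mul(Rational(-1, 8), Add(-45, L))) = Add(3, Add(Rational(45, 8), Mul(Rational(-1, 8), L))) = Add(Rational(69, 8), Mul(Rational(-1, 8), L)))
Add(O, Add(Function('P')(Function('c')(T), -16), Mul(-1, Function('E')(Function('v')(-2), 57)))) = Add(-14822, Add(Add(Rational(69, 8), Mul(Rational(-1, 8), -16)), Mul(-1, Add(Mul(-3, 57), Mul(-3, Mul(-1, -2)))))) = Add(-14822, Add(Add(Rational(69, 8), 2), Mul(-1, Add(-171, Mul(-3, 2))))) = Add(-14822, Add(Rational(85, 8), Mul(-1, Add(-171, -6)))) = Add(-14822, Add(Rational(85, 8), Mul(-1, -177))) = Add(-14822, Add(Rational(85, 8), 177)) = Add(-14822, Rational(1501, 8)) = Rational(-117075, 8)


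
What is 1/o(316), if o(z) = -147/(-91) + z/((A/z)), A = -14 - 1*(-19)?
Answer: 65/1298233 ≈ 5.0068e-5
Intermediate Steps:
A = 5 (A = -14 + 19 = 5)
o(z) = 21/13 + z²/5 (o(z) = -147/(-91) + z/((5/z)) = -147*(-1/91) + z*(z/5) = 21/13 + z²/5)
1/o(316) = 1/(21/13 + (⅕)*316²) = 1/(21/13 + (⅕)*99856) = 1/(21/13 + 99856/5) = 1/(1298233/65) = 65/1298233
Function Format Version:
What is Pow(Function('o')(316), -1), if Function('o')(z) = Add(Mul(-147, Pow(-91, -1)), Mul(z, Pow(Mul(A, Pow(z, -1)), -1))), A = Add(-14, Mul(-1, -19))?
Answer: Rational(65, 1298233) ≈ 5.0068e-5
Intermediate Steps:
A = 5 (A = Add(-14, 19) = 5)
Function('o')(z) = Add(Rational(21, 13), Mul(Rational(1, 5), Pow(z, 2))) (Function('o')(z) = Add(Mul(-147, Pow(-91, -1)), Mul(z, Pow(Mul(5, Pow(z, -1)), -1))) = Add(Mul(-147, Rational(-1, 91)), Mul(z, Mul(Rational(1, 5), z))) = Add(Rational(21, 13), Mul(Rational(1, 5), Pow(z, 2))))
Pow(Function('o')(316), -1) = Pow(Add(Rational(21, 13), Mul(Rational(1, 5), Pow(316, 2))), -1) = Pow(Add(Rational(21, 13), Mul(Rational(1, 5), 99856)), -1) = Pow(Add(Rational(21, 13), Rational(99856, 5)), -1) = Pow(Rational(1298233, 65), -1) = Rational(65, 1298233)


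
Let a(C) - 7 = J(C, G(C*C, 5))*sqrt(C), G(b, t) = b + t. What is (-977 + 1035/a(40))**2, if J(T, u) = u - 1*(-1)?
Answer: 1128881664083902715056/1182658137701209 - 74464424003687520*sqrt(10)/1182658137701209 ≈ 9.5433e+5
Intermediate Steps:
J(T, u) = 1 + u (J(T, u) = u + 1 = 1 + u)
a(C) = 7 + sqrt(C)*(6 + C**2) (a(C) = 7 + (1 + (C*C + 5))*sqrt(C) = 7 + (1 + (C**2 + 5))*sqrt(C) = 7 + (1 + (5 + C**2))*sqrt(C) = 7 + (6 + C**2)*sqrt(C) = 7 + sqrt(C)*(6 + C**2))
(-977 + 1035/a(40))**2 = (-977 + 1035/(7 + sqrt(40)*(6 + 40**2)))**2 = (-977 + 1035/(7 + (2*sqrt(10))*(6 + 1600)))**2 = (-977 + 1035/(7 + (2*sqrt(10))*1606))**2 = (-977 + 1035/(7 + 3212*sqrt(10)))**2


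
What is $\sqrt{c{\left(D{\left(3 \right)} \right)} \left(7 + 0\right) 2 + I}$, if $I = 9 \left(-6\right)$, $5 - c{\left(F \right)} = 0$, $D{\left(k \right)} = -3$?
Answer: $4$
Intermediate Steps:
$c{\left(F \right)} = 5$ ($c{\left(F \right)} = 5 - 0 = 5 + 0 = 5$)
$I = -54$
$\sqrt{c{\left(D{\left(3 \right)} \right)} \left(7 + 0\right) 2 + I} = \sqrt{5 \left(7 + 0\right) 2 - 54} = \sqrt{5 \cdot 7 \cdot 2 - 54} = \sqrt{35 \cdot 2 - 54} = \sqrt{70 - 54} = \sqrt{16} = 4$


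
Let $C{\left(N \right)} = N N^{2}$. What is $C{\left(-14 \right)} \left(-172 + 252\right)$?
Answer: $-219520$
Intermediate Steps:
$C{\left(N \right)} = N^{3}$
$C{\left(-14 \right)} \left(-172 + 252\right) = \left(-14\right)^{3} \left(-172 + 252\right) = \left(-2744\right) 80 = -219520$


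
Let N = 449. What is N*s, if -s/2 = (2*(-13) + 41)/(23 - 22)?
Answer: -13470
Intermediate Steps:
s = -30 (s = -2*(2*(-13) + 41)/(23 - 22) = -2*(-26 + 41)/1 = -30 ≈ -30.000)
N*s = 449*(-30) = -13470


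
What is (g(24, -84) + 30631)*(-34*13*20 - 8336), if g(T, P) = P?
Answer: -524675272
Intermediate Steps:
(g(24, -84) + 30631)*(-34*13*20 - 8336) = (-84 + 30631)*(-34*13*20 - 8336) = 30547*(-442*20 - 8336) = 30547*(-8840 - 8336) = 30547*(-17176) = -524675272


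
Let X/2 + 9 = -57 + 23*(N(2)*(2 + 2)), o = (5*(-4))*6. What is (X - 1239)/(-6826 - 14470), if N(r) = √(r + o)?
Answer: 1371/21296 - 23*I*√118/2662 ≈ 0.064378 - 0.093856*I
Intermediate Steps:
o = -120 (o = -20*6 = -120)
N(r) = √(-120 + r) (N(r) = √(r - 120) = √(-120 + r))
X = -132 + 184*I*√118 (X = -18 + 2*(-57 + 23*(√(-120 + 2)*(2 + 2))) = -18 + 2*(-57 + 23*(√(-118)*4)) = -18 + 2*(-57 + 23*((I*√118)*4)) = -18 + 2*(-57 + 23*(4*I*√118)) = -18 + 2*(-57 + 92*I*√118) = -18 + (-114 + 184*I*√118) = -132 + 184*I*√118 ≈ -132.0 + 1998.8*I)
(X - 1239)/(-6826 - 14470) = ((-132 + 184*I*√118) - 1239)/(-6826 - 14470) = (-1371 + 184*I*√118)/(-21296) = (-1371 + 184*I*√118)*(-1/21296) = 1371/21296 - 23*I*√118/2662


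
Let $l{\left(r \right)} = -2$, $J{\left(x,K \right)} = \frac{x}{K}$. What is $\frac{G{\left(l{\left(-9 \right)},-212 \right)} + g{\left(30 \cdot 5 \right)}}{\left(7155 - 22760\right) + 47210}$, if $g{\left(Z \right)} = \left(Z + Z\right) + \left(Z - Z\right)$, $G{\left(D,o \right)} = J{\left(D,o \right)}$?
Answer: $\frac{649}{68370} \approx 0.0094925$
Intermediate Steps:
$G{\left(D,o \right)} = \frac{D}{o}$
$g{\left(Z \right)} = 2 Z$ ($g{\left(Z \right)} = 2 Z + 0 = 2 Z$)
$\frac{G{\left(l{\left(-9 \right)},-212 \right)} + g{\left(30 \cdot 5 \right)}}{\left(7155 - 22760\right) + 47210} = \frac{- \frac{2}{-212} + 2 \cdot 30 \cdot 5}{\left(7155 - 22760\right) + 47210} = \frac{\left(-2\right) \left(- \frac{1}{212}\right) + 2 \cdot 150}{-15605 + 47210} = \frac{\frac{1}{106} + 300}{31605} = \frac{31801}{106} \cdot \frac{1}{31605} = \frac{649}{68370}$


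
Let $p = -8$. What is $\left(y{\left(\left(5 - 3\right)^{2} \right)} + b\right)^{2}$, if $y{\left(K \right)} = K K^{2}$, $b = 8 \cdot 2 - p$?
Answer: $7744$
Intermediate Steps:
$b = 24$ ($b = 8 \cdot 2 - -8 = 16 + 8 = 24$)
$y{\left(K \right)} = K^{3}$
$\left(y{\left(\left(5 - 3\right)^{2} \right)} + b\right)^{2} = \left(\left(\left(5 - 3\right)^{2}\right)^{3} + 24\right)^{2} = \left(\left(2^{2}\right)^{3} + 24\right)^{2} = \left(4^{3} + 24\right)^{2} = \left(64 + 24\right)^{2} = 88^{2} = 7744$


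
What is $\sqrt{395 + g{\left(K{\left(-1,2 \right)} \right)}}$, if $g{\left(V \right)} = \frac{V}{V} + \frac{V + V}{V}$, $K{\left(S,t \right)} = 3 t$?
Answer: $\sqrt{398} \approx 19.95$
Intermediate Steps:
$g{\left(V \right)} = 3$ ($g{\left(V \right)} = 1 + \frac{2 V}{V} = 1 + 2 = 3$)
$\sqrt{395 + g{\left(K{\left(-1,2 \right)} \right)}} = \sqrt{395 + 3} = \sqrt{398}$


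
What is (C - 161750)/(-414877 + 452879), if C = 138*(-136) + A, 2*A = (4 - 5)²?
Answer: -361035/76004 ≈ -4.7502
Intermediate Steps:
A = ½ (A = (4 - 5)²/2 = (½)*(-1)² = (½)*1 = ½ ≈ 0.50000)
C = -37535/2 (C = 138*(-136) + ½ = -18768 + ½ = -37535/2 ≈ -18768.)
(C - 161750)/(-414877 + 452879) = (-37535/2 - 161750)/(-414877 + 452879) = -361035/2/38002 = -361035/2*1/38002 = -361035/76004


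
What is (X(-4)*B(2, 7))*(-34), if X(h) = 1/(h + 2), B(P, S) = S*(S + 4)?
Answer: 1309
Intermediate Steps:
B(P, S) = S*(4 + S)
X(h) = 1/(2 + h)
(X(-4)*B(2, 7))*(-34) = ((7*(4 + 7))/(2 - 4))*(-34) = ((7*11)/(-2))*(-34) = -½*77*(-34) = -77/2*(-34) = 1309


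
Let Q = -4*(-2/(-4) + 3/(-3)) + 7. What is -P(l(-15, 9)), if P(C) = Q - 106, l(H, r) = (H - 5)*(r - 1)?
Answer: 97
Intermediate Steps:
l(H, r) = (-1 + r)*(-5 + H) (l(H, r) = (-5 + H)*(-1 + r) = (-1 + r)*(-5 + H))
Q = 9 (Q = -4*(-2*(-¼) + 3*(-⅓)) + 7 = -4*(½ - 1) + 7 = -4*(-½) + 7 = 2 + 7 = 9)
P(C) = -97 (P(C) = 9 - 106 = -97)
-P(l(-15, 9)) = -1*(-97) = 97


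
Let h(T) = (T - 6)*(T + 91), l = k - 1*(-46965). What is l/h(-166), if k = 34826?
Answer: 81791/12900 ≈ 6.3404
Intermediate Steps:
l = 81791 (l = 34826 - 1*(-46965) = 34826 + 46965 = 81791)
h(T) = (-6 + T)*(91 + T)
l/h(-166) = 81791/(-546 + (-166)² + 85*(-166)) = 81791/(-546 + 27556 - 14110) = 81791/12900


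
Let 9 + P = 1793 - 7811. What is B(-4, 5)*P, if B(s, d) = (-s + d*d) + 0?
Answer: -174783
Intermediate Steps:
B(s, d) = d² - s (B(s, d) = (-s + d²) + 0 = (d² - s) + 0 = d² - s)
P = -6027 (P = -9 + (1793 - 7811) = -9 - 6018 = -6027)
B(-4, 5)*P = (5² - 1*(-4))*(-6027) = (25 + 4)*(-6027) = 29*(-6027) = -174783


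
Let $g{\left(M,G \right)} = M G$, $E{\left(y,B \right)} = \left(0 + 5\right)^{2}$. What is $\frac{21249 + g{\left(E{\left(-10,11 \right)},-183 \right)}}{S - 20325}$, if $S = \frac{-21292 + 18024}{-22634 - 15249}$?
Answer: $- \frac{14689794}{17906249} \approx -0.82037$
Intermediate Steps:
$E{\left(y,B \right)} = 25$ ($E{\left(y,B \right)} = 5^{2} = 25$)
$g{\left(M,G \right)} = G M$
$S = \frac{76}{881}$ ($S = - \frac{3268}{-37883} = \left(-3268\right) \left(- \frac{1}{37883}\right) = \frac{76}{881} \approx 0.086266$)
$\frac{21249 + g{\left(E{\left(-10,11 \right)},-183 \right)}}{S - 20325} = \frac{21249 - 4575}{\frac{76}{881} - 20325} = \frac{21249 - 4575}{- \frac{17906249}{881}} = 16674 \left(- \frac{881}{17906249}\right) = - \frac{14689794}{17906249}$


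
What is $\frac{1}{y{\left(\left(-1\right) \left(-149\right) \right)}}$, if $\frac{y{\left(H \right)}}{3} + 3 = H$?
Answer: $\frac{1}{438} \approx 0.0022831$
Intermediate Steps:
$y{\left(H \right)} = -9 + 3 H$
$\frac{1}{y{\left(\left(-1\right) \left(-149\right) \right)}} = \frac{1}{-9 + 3 \left(\left(-1\right) \left(-149\right)\right)} = \frac{1}{-9 + 3 \cdot 149} = \frac{1}{-9 + 447} = \frac{1}{438}$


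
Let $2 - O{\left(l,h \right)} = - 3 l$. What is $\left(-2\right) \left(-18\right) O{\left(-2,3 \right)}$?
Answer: $-144$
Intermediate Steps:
$O{\left(l,h \right)} = 2 + 3 l$ ($O{\left(l,h \right)} = 2 - - 3 l = 2 + 3 l$)
$\left(-2\right) \left(-18\right) O{\left(-2,3 \right)} = \left(-2\right) \left(-18\right) \left(2 + 3 \left(-2\right)\right) = 36 \left(2 - 6\right) = 36 \left(-4\right) = -144$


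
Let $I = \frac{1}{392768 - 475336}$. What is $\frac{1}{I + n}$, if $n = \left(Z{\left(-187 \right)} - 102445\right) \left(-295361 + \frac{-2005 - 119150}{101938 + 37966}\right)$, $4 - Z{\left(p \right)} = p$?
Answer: $\frac{721974592}{21805027709907894989} \approx 3.311 \cdot 10^{-11}$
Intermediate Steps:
$Z{\left(p \right)} = 4 - p$
$n = \frac{2112685564374373}{69952}$ ($n = \left(\left(4 - -187\right) - 102445\right) \left(-295361 + \frac{-2005 - 119150}{101938 + 37966}\right) = \left(\left(4 + 187\right) - 102445\right) \left(-295361 - \frac{121155}{139904}\right) = \left(191 - 102445\right) \left(-295361 - \frac{121155}{139904}\right) = - 102254 \left(-295361 - \frac{121155}{139904}\right) = \left(-102254\right) \left(- \frac{41322306499}{139904}\right) = \frac{2112685564374373}{69952} \approx 3.0202 \cdot 10^{10}$)
$I = - \frac{1}{82568}$ ($I = \frac{1}{392768 - 475336} = \frac{1}{-82568} = - \frac{1}{82568} \approx -1.2111 \cdot 10^{-5}$)
$\frac{1}{I + n} = \frac{1}{- \frac{1}{82568} + \frac{2112685564374373}{69952}} = \frac{1}{\frac{21805027709907894989}{721974592}} = \frac{721974592}{21805027709907894989}$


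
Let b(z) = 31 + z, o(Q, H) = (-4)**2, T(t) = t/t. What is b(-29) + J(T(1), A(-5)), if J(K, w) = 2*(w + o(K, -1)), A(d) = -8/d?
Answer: 186/5 ≈ 37.200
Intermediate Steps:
T(t) = 1
o(Q, H) = 16
J(K, w) = 32 + 2*w (J(K, w) = 2*(w + 16) = 2*(16 + w) = 32 + 2*w)
b(-29) + J(T(1), A(-5)) = (31 - 29) + (32 + 2*(-8/(-5))) = 2 + (32 + 2*(-8*(-1/5))) = 2 + (32 + 2*(8/5)) = 2 + (32 + 16/5) = 2 + 176/5 = 186/5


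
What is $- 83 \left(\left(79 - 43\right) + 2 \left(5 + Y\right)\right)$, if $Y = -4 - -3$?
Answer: $-3652$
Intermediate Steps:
$Y = -1$ ($Y = -4 + 3 = -1$)
$- 83 \left(\left(79 - 43\right) + 2 \left(5 + Y\right)\right) = - 83 \left(\left(79 - 43\right) + 2 \left(5 - 1\right)\right) = - 83 \left(\left(79 - 43\right) + 2 \cdot 4\right) = - 83 \left(36 + 8\right) = \left(-83\right) 44 = -3652$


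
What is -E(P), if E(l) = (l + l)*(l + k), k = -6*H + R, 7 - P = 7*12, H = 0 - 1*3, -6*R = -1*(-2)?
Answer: -27412/3 ≈ -9137.3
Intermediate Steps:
R = -1/3 (R = -(-1)*(-2)/6 = -1/6*2 = -1/3 ≈ -0.33333)
H = -3 (H = 0 - 3 = -3)
P = -77 (P = 7 - 7*12 = 7 - 1*84 = 7 - 84 = -77)
k = 53/3 (k = -6*(-3) - 1/3 = 18 - 1/3 = 53/3 ≈ 17.667)
E(l) = 2*l*(53/3 + l) (E(l) = (l + l)*(l + 53/3) = (2*l)*(53/3 + l) = 2*l*(53/3 + l))
-E(P) = -2*(-77)*(53 + 3*(-77))/3 = -2*(-77)*(53 - 231)/3 = -2*(-77)*(-178)/3 = -1*27412/3 = -27412/3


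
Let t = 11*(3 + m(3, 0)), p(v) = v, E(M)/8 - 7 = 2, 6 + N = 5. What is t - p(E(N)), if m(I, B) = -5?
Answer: -94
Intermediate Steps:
N = -1 (N = -6 + 5 = -1)
E(M) = 72 (E(M) = 56 + 8*2 = 56 + 16 = 72)
t = -22 (t = 11*(3 - 5) = 11*(-2) = -22)
t - p(E(N)) = -22 - 1*72 = -22 - 72 = -94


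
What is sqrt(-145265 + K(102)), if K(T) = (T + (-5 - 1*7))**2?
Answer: I*sqrt(137165) ≈ 370.36*I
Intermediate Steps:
K(T) = (-12 + T)**2 (K(T) = (T + (-5 - 7))**2 = (T - 12)**2 = (-12 + T)**2)
sqrt(-145265 + K(102)) = sqrt(-145265 + (-12 + 102)**2) = sqrt(-145265 + 90**2) = sqrt(-145265 + 8100) = sqrt(-137165) = I*sqrt(137165)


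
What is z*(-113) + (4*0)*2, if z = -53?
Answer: 5989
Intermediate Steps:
z*(-113) + (4*0)*2 = -53*(-113) + (4*0)*2 = 5989 + 0*2 = 5989 + 0 = 5989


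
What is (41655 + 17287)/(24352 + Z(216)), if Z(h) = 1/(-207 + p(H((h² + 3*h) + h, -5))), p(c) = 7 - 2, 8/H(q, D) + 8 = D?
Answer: 11906284/4919103 ≈ 2.4204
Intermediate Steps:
H(q, D) = 8/(-8 + D)
p(c) = 5
Z(h) = -1/202 (Z(h) = 1/(-207 + 5) = 1/(-202) = -1/202)
(41655 + 17287)/(24352 + Z(216)) = (41655 + 17287)/(24352 - 1/202) = 58942/(4919103/202) = 58942*(202/4919103) = 11906284/4919103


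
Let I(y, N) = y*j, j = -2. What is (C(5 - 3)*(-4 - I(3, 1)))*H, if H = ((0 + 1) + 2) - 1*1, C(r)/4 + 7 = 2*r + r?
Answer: -16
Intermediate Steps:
C(r) = -28 + 12*r (C(r) = -28 + 4*(2*r + r) = -28 + 4*(3*r) = -28 + 12*r)
I(y, N) = -2*y (I(y, N) = y*(-2) = -2*y)
H = 2 (H = (1 + 2) - 1 = 3 - 1 = 2)
(C(5 - 3)*(-4 - I(3, 1)))*H = ((-28 + 12*(5 - 3))*(-4 - (-2)*3))*2 = ((-28 + 12*2)*(-4 - 1*(-6)))*2 = ((-28 + 24)*(-4 + 6))*2 = -4*2*2 = -8*2 = -16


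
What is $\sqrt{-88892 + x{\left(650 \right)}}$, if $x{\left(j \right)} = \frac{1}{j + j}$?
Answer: $\frac{i \sqrt{1502274787}}{130} \approx 298.15 i$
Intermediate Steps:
$x{\left(j \right)} = \frac{1}{2 j}$
$\sqrt{-88892 + x{\left(650 \right)}} = \sqrt{-88892 + \frac{1}{2 \cdot 650}} = \sqrt{-88892 + \frac{1}{2} \cdot \frac{1}{650}} = \sqrt{-88892 + \frac{1}{1300}} = \sqrt{- \frac{115559599}{1300}} = \frac{i \sqrt{1502274787}}{130}$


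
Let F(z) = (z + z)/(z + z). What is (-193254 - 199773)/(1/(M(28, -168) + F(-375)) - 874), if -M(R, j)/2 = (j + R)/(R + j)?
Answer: 393027/875 ≈ 449.17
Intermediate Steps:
M(R, j) = -2 (M(R, j) = -2*(j + R)/(R + j) = -2*(R + j)/(R + j) = -2*1 = -2)
F(z) = 1 (F(z) = (2*z)/((2*z)) = (2*z)*(1/(2*z)) = 1)
(-193254 - 199773)/(1/(M(28, -168) + F(-375)) - 874) = (-193254 - 199773)/(1/(-2 + 1) - 874) = -393027/(1/(-1) - 874) = -393027/(-1 - 874) = -393027/(-875) = -393027*(-1/875) = 393027/875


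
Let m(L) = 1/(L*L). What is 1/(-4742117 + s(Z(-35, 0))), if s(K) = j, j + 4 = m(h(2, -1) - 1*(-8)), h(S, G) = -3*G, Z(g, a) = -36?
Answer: -121/573796640 ≈ -2.1088e-7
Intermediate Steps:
m(L) = L**(-2) (m(L) = 1/(L**2) = L**(-2))
j = -483/121 (j = -4 + (-3*(-1) - 1*(-8))**(-2) = -4 + (3 + 8)**(-2) = -4 + 11**(-2) = -4 + 1/121 = -483/121 ≈ -3.9917)
s(K) = -483/121
1/(-4742117 + s(Z(-35, 0))) = 1/(-4742117 - 483/121) = 1/(-573796640/121) = -121/573796640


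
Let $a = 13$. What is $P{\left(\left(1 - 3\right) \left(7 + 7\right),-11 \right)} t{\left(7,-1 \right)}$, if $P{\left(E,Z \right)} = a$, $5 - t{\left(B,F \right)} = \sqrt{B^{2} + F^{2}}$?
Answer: $65 - 65 \sqrt{2} \approx -26.924$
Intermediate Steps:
$t{\left(B,F \right)} = 5 - \sqrt{B^{2} + F^{2}}$
$P{\left(E,Z \right)} = 13$
$P{\left(\left(1 - 3\right) \left(7 + 7\right),-11 \right)} t{\left(7,-1 \right)} = 13 \left(5 - \sqrt{7^{2} + \left(-1\right)^{2}}\right) = 13 \left(5 - \sqrt{49 + 1}\right) = 13 \left(5 - \sqrt{50}\right) = 13 \left(5 - 5 \sqrt{2}\right) = 65 - 65 \sqrt{2}$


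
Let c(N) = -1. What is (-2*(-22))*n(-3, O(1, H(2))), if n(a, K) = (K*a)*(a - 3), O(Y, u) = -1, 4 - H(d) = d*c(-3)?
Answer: -792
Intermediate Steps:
H(d) = 4 + d (H(d) = 4 - d*(-1) = 4 - (-1)*d = 4 + d)
n(a, K) = K*a*(-3 + a) (n(a, K) = (K*a)*(-3 + a) = K*a*(-3 + a))
(-2*(-22))*n(-3, O(1, H(2))) = (-2*(-22))*(-1*(-3)*(-3 - 3)) = 44*(-1*(-3)*(-6)) = 44*(-18) = -792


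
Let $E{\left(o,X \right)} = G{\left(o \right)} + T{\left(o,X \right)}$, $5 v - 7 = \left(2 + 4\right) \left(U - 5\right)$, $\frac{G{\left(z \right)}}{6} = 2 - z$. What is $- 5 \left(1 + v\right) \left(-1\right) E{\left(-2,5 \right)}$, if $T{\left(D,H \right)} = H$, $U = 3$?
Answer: $0$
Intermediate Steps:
$G{\left(z \right)} = 12 - 6 z$ ($G{\left(z \right)} = 6 \left(2 - z\right) = 12 - 6 z$)
$v = -1$ ($v = \frac{7}{5} + \frac{\left(2 + 4\right) \left(3 - 5\right)}{5} = \frac{7}{5} + \frac{6 \left(-2\right)}{5} = \frac{7}{5} + \frac{1}{5} \left(-12\right) = \frac{7}{5} - \frac{12}{5} = -1$)
$E{\left(o,X \right)} = 12 + X - 6 o$ ($E{\left(o,X \right)} = \left(12 - 6 o\right) + X = 12 + X - 6 o$)
$- 5 \left(1 + v\right) \left(-1\right) E{\left(-2,5 \right)} = - 5 \left(1 - 1\right) \left(-1\right) \left(12 + 5 - -12\right) = \left(-5\right) 0 \left(-1\right) \left(12 + 5 + 12\right) = 0 \left(-1\right) 29 = 0 \cdot 29 = 0$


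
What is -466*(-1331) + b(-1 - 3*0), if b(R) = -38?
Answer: 620208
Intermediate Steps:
-466*(-1331) + b(-1 - 3*0) = -466*(-1331) - 38 = 620246 - 38 = 620208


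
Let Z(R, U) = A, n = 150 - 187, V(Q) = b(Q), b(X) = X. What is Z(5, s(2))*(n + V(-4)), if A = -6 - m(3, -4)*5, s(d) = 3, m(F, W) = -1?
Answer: 41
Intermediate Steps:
V(Q) = Q
n = -37
A = -1 (A = -6 - (-1)*5 = -6 - 1*(-5) = -6 + 5 = -1)
Z(R, U) = -1
Z(5, s(2))*(n + V(-4)) = -(-37 - 4) = -1*(-41) = 41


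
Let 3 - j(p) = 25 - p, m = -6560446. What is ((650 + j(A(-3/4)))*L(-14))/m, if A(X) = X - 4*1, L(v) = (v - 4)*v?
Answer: -157059/6560446 ≈ -0.023940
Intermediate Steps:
L(v) = v*(-4 + v) (L(v) = (-4 + v)*v = v*(-4 + v))
A(X) = -4 + X (A(X) = X - 4 = -4 + X)
j(p) = -22 + p (j(p) = 3 - (25 - p) = 3 + (-25 + p) = -22 + p)
((650 + j(A(-3/4)))*L(-14))/m = ((650 + (-22 + (-4 - 3/4)))*(-14*(-4 - 14)))/(-6560446) = ((650 + (-22 + (-4 - 3*1/4)))*(-14*(-18)))*(-1/6560446) = ((650 + (-22 + (-4 - 3/4)))*252)*(-1/6560446) = ((650 + (-22 - 19/4))*252)*(-1/6560446) = ((650 - 107/4)*252)*(-1/6560446) = ((2493/4)*252)*(-1/6560446) = 157059*(-1/6560446) = -157059/6560446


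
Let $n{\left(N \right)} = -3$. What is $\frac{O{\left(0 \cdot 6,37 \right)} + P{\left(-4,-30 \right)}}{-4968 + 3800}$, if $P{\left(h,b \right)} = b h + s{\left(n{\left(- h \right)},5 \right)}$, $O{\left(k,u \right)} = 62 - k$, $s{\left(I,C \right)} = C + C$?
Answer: $- \frac{12}{73} \approx -0.16438$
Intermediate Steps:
$s{\left(I,C \right)} = 2 C$
$P{\left(h,b \right)} = 10 + b h$ ($P{\left(h,b \right)} = b h + 2 \cdot 5 = b h + 10 = 10 + b h$)
$\frac{O{\left(0 \cdot 6,37 \right)} + P{\left(-4,-30 \right)}}{-4968 + 3800} = \frac{\left(62 - 0 \cdot 6\right) + \left(10 - -120\right)}{-4968 + 3800} = \frac{\left(62 - 0\right) + \left(10 + 120\right)}{-1168} = \left(\left(62 + 0\right) + 130\right) \left(- \frac{1}{1168}\right) = \left(62 + 130\right) \left(- \frac{1}{1168}\right) = 192 \left(- \frac{1}{1168}\right) = - \frac{12}{73}$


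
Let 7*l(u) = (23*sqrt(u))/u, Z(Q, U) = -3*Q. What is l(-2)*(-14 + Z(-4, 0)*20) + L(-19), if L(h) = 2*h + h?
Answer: -57 - 2599*I*sqrt(2)/7 ≈ -57.0 - 525.08*I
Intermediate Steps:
L(h) = 3*h
l(u) = 23/(7*sqrt(u)) (l(u) = ((23*sqrt(u))/u)/7 = (23/sqrt(u))/7 = 23/(7*sqrt(u)))
l(-2)*(-14 + Z(-4, 0)*20) + L(-19) = (23/(7*sqrt(-2)))*(-14 - 3*(-4)*20) + 3*(-19) = (23*(-I*sqrt(2)/2)/7)*(-14 + 12*20) - 57 = (-23*I*sqrt(2)/14)*(-14 + 240) - 57 = -23*I*sqrt(2)/14*226 - 57 = -2599*I*sqrt(2)/7 - 57 = -57 - 2599*I*sqrt(2)/7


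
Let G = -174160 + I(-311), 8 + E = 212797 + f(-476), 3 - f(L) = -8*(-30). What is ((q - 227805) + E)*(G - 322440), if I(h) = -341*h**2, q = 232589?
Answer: -7276074799896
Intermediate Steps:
f(L) = -237 (f(L) = 3 - (-8)*(-30) = 3 - 1*240 = 3 - 240 = -237)
E = 212552 (E = -8 + (212797 - 237) = -8 + 212560 = 212552)
G = -33156021 (G = -174160 - 341*(-311)**2 = -174160 - 341*96721 = -174160 - 32981861 = -33156021)
((q - 227805) + E)*(G - 322440) = ((232589 - 227805) + 212552)*(-33156021 - 322440) = (4784 + 212552)*(-33478461) = 217336*(-33478461) = -7276074799896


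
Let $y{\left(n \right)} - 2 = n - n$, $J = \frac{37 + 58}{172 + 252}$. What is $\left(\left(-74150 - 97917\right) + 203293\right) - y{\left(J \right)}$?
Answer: $31224$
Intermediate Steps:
$J = \frac{95}{424} \approx 0.22406$
$y{\left(n \right)} = 2$ ($y{\left(n \right)} = 2 + \left(n - n\right) = 2 + 0 = 2$)
$\left(\left(-74150 - 97917\right) + 203293\right) - y{\left(J \right)} = \left(\left(-74150 - 97917\right) + 203293\right) - 2 = \left(-172067 + 203293\right) - 2 = 31226 - 2 = 31224$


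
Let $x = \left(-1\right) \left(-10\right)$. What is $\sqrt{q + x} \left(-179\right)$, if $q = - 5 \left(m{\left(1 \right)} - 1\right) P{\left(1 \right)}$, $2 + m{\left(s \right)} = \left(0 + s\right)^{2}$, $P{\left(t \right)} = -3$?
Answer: $- 358 i \sqrt{5} \approx - 800.51 i$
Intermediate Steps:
$m{\left(s \right)} = -2 + s^{2}$ ($m{\left(s \right)} = -2 + \left(0 + s\right)^{2} = -2 + s^{2}$)
$x = 10$
$q = -30$ ($q = - 5 \left(\left(-2 + 1^{2}\right) - 1\right) \left(-3\right) = - 5 \left(\left(-2 + 1\right) - 1\right) \left(-3\right) = - 5 \left(-1 - 1\right) \left(-3\right) = \left(-5\right) \left(-2\right) \left(-3\right) = 10 \left(-3\right) = -30$)
$\sqrt{q + x} \left(-179\right) = \sqrt{-30 + 10} \left(-179\right) = \sqrt{-20} \left(-179\right) = 2 i \sqrt{5} \left(-179\right) = - 358 i \sqrt{5}$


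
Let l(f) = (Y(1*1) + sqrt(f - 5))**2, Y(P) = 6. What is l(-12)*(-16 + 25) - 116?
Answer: 55 + 108*I*sqrt(17) ≈ 55.0 + 445.3*I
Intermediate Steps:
l(f) = (6 + sqrt(-5 + f))**2 (l(f) = (6 + sqrt(f - 5))**2 = (6 + sqrt(-5 + f))**2)
l(-12)*(-16 + 25) - 116 = (6 + sqrt(-5 - 12))**2*(-16 + 25) - 116 = (6 + sqrt(-17))**2*9 - 116 = (6 + I*sqrt(17))**2*9 - 116 = 9*(6 + I*sqrt(17))**2 - 116 = -116 + 9*(6 + I*sqrt(17))**2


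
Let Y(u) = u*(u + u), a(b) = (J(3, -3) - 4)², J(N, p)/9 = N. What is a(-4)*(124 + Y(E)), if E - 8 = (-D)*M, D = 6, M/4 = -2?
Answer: 3383484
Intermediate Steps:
M = -8 (M = 4*(-2) = -8)
J(N, p) = 9*N
a(b) = 529 (a(b) = (9*3 - 4)² = (27 - 4)² = 23² = 529)
E = 56 (E = 8 - 1*6*(-8) = 8 - 6*(-8) = 8 + 48 = 56)
Y(u) = 2*u² (Y(u) = u*(2*u) = 2*u²)
a(-4)*(124 + Y(E)) = 529*(124 + 2*56²) = 529*(124 + 2*3136) = 529*(124 + 6272) = 529*6396 = 3383484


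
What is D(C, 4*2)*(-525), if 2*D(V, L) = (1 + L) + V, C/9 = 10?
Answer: -51975/2 ≈ -25988.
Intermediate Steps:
C = 90 (C = 9*10 = 90)
D(V, L) = ½ + L/2 + V/2 (D(V, L) = ((1 + L) + V)/2 = (1 + L + V)/2 = ½ + L/2 + V/2)
D(C, 4*2)*(-525) = (½ + (4*2)/2 + (½)*90)*(-525) = (½ + (½)*8 + 45)*(-525) = (½ + 4 + 45)*(-525) = (99/2)*(-525) = -51975/2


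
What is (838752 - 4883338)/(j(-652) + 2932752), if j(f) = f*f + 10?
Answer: -2022293/1678933 ≈ -1.2045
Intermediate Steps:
j(f) = 10 + f² (j(f) = f² + 10 = 10 + f²)
(838752 - 4883338)/(j(-652) + 2932752) = (838752 - 4883338)/((10 + (-652)²) + 2932752) = -4044586/((10 + 425104) + 2932752) = -4044586/(425114 + 2932752) = -4044586/3357866 = -4044586*1/3357866 = -2022293/1678933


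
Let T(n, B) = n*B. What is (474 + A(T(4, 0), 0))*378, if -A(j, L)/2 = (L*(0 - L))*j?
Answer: 179172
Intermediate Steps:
T(n, B) = B*n
A(j, L) = 2*j*L**2 (A(j, L) = -2*L*(0 - L)*j = -2*L*(-L)*j = -2*(-L**2)*j = -(-2)*j*L**2 = 2*j*L**2)
(474 + A(T(4, 0), 0))*378 = (474 + 2*(0*4)*0**2)*378 = (474 + 2*0*0)*378 = (474 + 0)*378 = 474*378 = 179172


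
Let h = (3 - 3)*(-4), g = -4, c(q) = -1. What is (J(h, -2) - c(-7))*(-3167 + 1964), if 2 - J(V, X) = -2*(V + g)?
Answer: 6015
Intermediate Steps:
h = 0 (h = 0*(-4) = 0)
J(V, X) = -6 + 2*V (J(V, X) = 2 - (-2)*(V - 4) = 2 - (-2)*(-4 + V) = 2 - (8 - 2*V) = 2 + (-8 + 2*V) = -6 + 2*V)
(J(h, -2) - c(-7))*(-3167 + 1964) = ((-6 + 2*0) - 1*(-1))*(-3167 + 1964) = ((-6 + 0) + 1)*(-1203) = (-6 + 1)*(-1203) = -5*(-1203) = 6015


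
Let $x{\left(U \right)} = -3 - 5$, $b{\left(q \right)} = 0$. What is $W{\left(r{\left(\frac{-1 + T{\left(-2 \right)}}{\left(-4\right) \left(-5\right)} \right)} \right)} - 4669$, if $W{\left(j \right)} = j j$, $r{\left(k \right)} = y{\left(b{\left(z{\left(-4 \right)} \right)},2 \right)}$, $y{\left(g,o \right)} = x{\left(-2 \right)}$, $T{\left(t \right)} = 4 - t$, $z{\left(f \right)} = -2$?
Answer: $-4605$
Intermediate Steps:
$x{\left(U \right)} = -8$ ($x{\left(U \right)} = -3 - 5 = -8$)
$y{\left(g,o \right)} = -8$
$r{\left(k \right)} = -8$
$W{\left(j \right)} = j^{2}$
$W{\left(r{\left(\frac{-1 + T{\left(-2 \right)}}{\left(-4\right) \left(-5\right)} \right)} \right)} - 4669 = \left(-8\right)^{2} - 4669 = 64 - 4669 = -4605$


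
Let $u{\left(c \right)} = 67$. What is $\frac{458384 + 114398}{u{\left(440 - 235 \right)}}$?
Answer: $\frac{572782}{67} \approx 8549.0$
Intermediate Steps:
$\frac{458384 + 114398}{u{\left(440 - 235 \right)}} = \frac{458384 + 114398}{67} = 572782 \cdot \frac{1}{67} = \frac{572782}{67}$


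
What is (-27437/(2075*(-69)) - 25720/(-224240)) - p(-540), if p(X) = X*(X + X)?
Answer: -468098848086653/802639050 ≈ -5.8320e+5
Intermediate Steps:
p(X) = 2*X**2 (p(X) = X*(2*X) = 2*X**2)
(-27437/(2075*(-69)) - 25720/(-224240)) - p(-540) = (-27437/(2075*(-69)) - 25720/(-224240)) - 2*(-540)**2 = (-27437/(-143175) - 25720*(-1/224240)) - 2*291600 = (-27437*(-1/143175) + 643/5606) - 1*583200 = (27437/143175 + 643/5606) - 583200 = 245873347/802639050 - 583200 = -468098848086653/802639050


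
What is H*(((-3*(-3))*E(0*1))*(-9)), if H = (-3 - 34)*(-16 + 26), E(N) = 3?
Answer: 89910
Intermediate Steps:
H = -370 (H = -37*10 = -370)
H*(((-3*(-3))*E(0*1))*(-9)) = -370*-3*(-3)*3*(-9) = -370*9*3*(-9) = -9990*(-9) = -370*(-243) = 89910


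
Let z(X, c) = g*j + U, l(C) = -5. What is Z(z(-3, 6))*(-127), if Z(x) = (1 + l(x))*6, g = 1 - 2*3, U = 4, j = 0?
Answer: 3048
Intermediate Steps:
g = -5 (g = 1 - 6 = -5)
z(X, c) = 4 (z(X, c) = -5*0 + 4 = 0 + 4 = 4)
Z(x) = -24 (Z(x) = (1 - 5)*6 = -4*6 = -24)
Z(z(-3, 6))*(-127) = -24*(-127) = 3048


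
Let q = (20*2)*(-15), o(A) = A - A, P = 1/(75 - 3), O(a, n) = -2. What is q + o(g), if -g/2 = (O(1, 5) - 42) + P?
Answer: -600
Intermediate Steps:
P = 1/72 ≈ 0.013889
g = 3167/36 (g = -2*((-2 - 42) + 1/72) = -2*(-44 + 1/72) = -2*(-3167/72) = 3167/36 ≈ 87.972)
o(A) = 0
q = -600 (q = 40*(-15) = -600)
q + o(g) = -600 + 0 = -600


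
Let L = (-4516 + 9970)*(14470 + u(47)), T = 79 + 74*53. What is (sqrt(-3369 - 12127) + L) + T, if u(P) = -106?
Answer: 78345257 + 2*I*sqrt(3874) ≈ 7.8345e+7 + 124.48*I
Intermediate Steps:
T = 4001 (T = 79 + 3922 = 4001)
L = 78341256 (L = (-4516 + 9970)*(14470 - 106) = 5454*14364 = 78341256)
(sqrt(-3369 - 12127) + L) + T = (sqrt(-3369 - 12127) + 78341256) + 4001 = (sqrt(-15496) + 78341256) + 4001 = (2*I*sqrt(3874) + 78341256) + 4001 = (78341256 + 2*I*sqrt(3874)) + 4001 = 78345257 + 2*I*sqrt(3874)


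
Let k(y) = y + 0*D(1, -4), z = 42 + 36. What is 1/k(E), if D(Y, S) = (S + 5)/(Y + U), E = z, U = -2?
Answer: 1/78 ≈ 0.012821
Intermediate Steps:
z = 78
E = 78
D(Y, S) = (5 + S)/(-2 + Y) (D(Y, S) = (S + 5)/(Y - 2) = (5 + S)/(-2 + Y))
k(y) = y (k(y) = y + 0*((5 - 4)/(-2 + 1)) = y + 0*(1/(-1)) = y + 0*(-1*1) = y + 0*(-1) = y + 0 = y)
1/k(E) = 1/78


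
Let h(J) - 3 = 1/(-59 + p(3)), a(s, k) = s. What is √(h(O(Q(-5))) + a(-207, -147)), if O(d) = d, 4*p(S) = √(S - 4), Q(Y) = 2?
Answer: 2*√(-158223090751 - 55697*I)/55697 ≈ 2.514e-6 - 14.283*I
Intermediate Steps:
p(S) = √(-4 + S)/4 (p(S) = √(S - 4)/4 = √(-4 + S)/4)
h(J) = 3 + 16*(-59 - I/4)/55697 (h(J) = 3 + 1/(-59 + √(-4 + 3)/4) = 3 + 1/(-59 + √(-1)/4) = 3 + 1/(-59 + I/4) = 3 + 16*(-59 - I/4)/55697)
√(h(O(Q(-5))) + a(-207, -147)) = √((166147/55697 - 4*I/55697) - 207) = √(-11363132/55697 - 4*I/55697)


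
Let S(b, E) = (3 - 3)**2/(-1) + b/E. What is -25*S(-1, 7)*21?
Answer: 75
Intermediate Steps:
S(b, E) = b/E (S(b, E) = 0**2*(-1) + b/E = 0*(-1) + b/E = 0 + b/E = b/E)
-25*S(-1, 7)*21 = -(-25)/7*21 = -25*(-1/7)*21 = (25/7)*21 = 75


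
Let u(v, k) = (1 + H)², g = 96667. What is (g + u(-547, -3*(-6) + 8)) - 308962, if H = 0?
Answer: -212294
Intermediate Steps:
u(v, k) = 1 (u(v, k) = (1 + 0)² = 1² = 1)
(g + u(-547, -3*(-6) + 8)) - 308962 = (96667 + 1) - 308962 = 96668 - 308962 = -212294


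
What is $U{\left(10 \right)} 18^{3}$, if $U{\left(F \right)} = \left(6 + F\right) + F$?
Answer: $151632$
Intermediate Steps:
$U{\left(F \right)} = 6 + 2 F$
$U{\left(10 \right)} 18^{3} = \left(6 + 2 \cdot 10\right) 18^{3} = \left(6 + 20\right) 5832 = 26 \cdot 5832 = 151632$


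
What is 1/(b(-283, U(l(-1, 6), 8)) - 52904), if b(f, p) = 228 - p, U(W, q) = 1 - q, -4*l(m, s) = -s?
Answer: -1/52669 ≈ -1.8986e-5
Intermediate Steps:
l(m, s) = s/4 (l(m, s) = -(-1)*s/4 = s/4)
1/(b(-283, U(l(-1, 6), 8)) - 52904) = 1/((228 - (1 - 1*8)) - 52904) = 1/((228 - (1 - 8)) - 52904) = 1/((228 - 1*(-7)) - 52904) = 1/((228 + 7) - 52904) = 1/(235 - 52904) = 1/(-52669) = -1/52669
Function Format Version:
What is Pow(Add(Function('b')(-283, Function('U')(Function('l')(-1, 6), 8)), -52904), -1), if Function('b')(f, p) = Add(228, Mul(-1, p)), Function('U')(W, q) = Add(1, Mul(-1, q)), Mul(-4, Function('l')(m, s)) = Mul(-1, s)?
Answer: Rational(-1, 52669) ≈ -1.8986e-5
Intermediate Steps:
Function('l')(m, s) = Mul(Rational(1, 4), s) (Function('l')(m, s) = Mul(Rational(-1, 4), Mul(-1, s)) = Mul(Rational(1, 4), s))
Pow(Add(Function('b')(-283, Function('U')(Function('l')(-1, 6), 8)), -52904), -1) = Pow(Add(Add(228, Mul(-1, Add(1, Mul(-1, 8)))), -52904), -1) = Pow(Add(Add(228, Mul(-1, Add(1, -8))), -52904), -1) = Pow(Add(Add(228, Mul(-1, -7)), -52904), -1) = Pow(Add(Add(228, 7), -52904), -1) = Pow(Add(235, -52904), -1) = Pow(-52669, -1) = Rational(-1, 52669)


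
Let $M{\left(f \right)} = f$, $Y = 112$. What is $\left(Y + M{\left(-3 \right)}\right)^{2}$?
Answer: $11881$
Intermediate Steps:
$\left(Y + M{\left(-3 \right)}\right)^{2} = \left(112 - 3\right)^{2} = 109^{2} = 11881$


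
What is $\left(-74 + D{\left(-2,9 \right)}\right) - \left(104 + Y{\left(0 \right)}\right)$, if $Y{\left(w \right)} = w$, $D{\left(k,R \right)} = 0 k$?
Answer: $-178$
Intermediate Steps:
$D{\left(k,R \right)} = 0$
$\left(-74 + D{\left(-2,9 \right)}\right) - \left(104 + Y{\left(0 \right)}\right) = \left(-74 + 0\right) - 104 = -74 + \left(-104 + 0\right) = -74 - 104 = -178$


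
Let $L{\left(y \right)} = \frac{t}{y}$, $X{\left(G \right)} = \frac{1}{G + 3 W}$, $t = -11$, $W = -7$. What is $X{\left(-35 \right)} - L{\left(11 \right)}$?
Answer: $\frac{55}{56} \approx 0.98214$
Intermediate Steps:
$X{\left(G \right)} = \frac{1}{-21 + G}$ ($X{\left(G \right)} = \frac{1}{G + 3 \left(-7\right)} = \frac{1}{G - 21} = \frac{1}{-21 + G}$)
$L{\left(y \right)} = - \frac{11}{y}$
$X{\left(-35 \right)} - L{\left(11 \right)} = \frac{1}{-21 - 35} - - \frac{11}{11} = \frac{1}{-56} - \left(-11\right) \frac{1}{11} = - \frac{1}{56} - -1 = - \frac{1}{56} + 1 = \frac{55}{56}$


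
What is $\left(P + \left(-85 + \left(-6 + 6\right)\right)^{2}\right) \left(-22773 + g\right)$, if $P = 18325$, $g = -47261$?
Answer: $-1789368700$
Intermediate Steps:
$\left(P + \left(-85 + \left(-6 + 6\right)\right)^{2}\right) \left(-22773 + g\right) = \left(18325 + \left(-85 + \left(-6 + 6\right)\right)^{2}\right) \left(-22773 - 47261\right) = \left(18325 + \left(-85 + 0\right)^{2}\right) \left(-70034\right) = \left(18325 + \left(-85\right)^{2}\right) \left(-70034\right) = \left(18325 + 7225\right) \left(-70034\right) = 25550 \left(-70034\right) = -1789368700$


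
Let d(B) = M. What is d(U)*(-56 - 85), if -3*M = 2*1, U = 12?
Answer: 94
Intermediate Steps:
M = -⅔ (M = -2/3 = -⅓*2 = -⅔ ≈ -0.66667)
d(B) = -⅔
d(U)*(-56 - 85) = -2*(-56 - 85)/3 = -⅔*(-141) = 94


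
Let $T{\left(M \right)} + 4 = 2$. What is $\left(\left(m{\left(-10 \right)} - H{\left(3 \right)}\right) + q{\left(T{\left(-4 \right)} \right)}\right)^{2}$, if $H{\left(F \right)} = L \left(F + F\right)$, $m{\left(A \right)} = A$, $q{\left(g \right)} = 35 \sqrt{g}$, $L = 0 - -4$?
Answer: $\left(34 - 35 i \sqrt{2}\right)^{2} \approx -1294.0 - 3365.8 i$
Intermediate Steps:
$L = 4$ ($L = 0 + 4 = 4$)
$T{\left(M \right)} = -2$ ($T{\left(M \right)} = -4 + 2 = -2$)
$H{\left(F \right)} = 8 F$ ($H{\left(F \right)} = 4 \left(F + F\right) = 4 \cdot 2 F = 8 F$)
$\left(\left(m{\left(-10 \right)} - H{\left(3 \right)}\right) + q{\left(T{\left(-4 \right)} \right)}\right)^{2} = \left(\left(-10 - 8 \cdot 3\right) + 35 \sqrt{-2}\right)^{2} = \left(\left(-10 - 24\right) + 35 i \sqrt{2}\right)^{2} = \left(-34 + 35 i \sqrt{2}\right)^{2}$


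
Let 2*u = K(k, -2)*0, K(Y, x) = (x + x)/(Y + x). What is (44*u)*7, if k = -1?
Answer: 0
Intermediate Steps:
K(Y, x) = 2*x/(Y + x) (K(Y, x) = (2*x)/(Y + x) = 2*x/(Y + x))
u = 0 (u = ((2*(-2)/(-1 - 2))*0)/2 = ((2*(-2)/(-3))*0)/2 = ((2*(-2)*(-1/3))*0)/2 = ((4/3)*0)/2 = (1/2)*0 = 0)
(44*u)*7 = (44*0)*7 = 0*7 = 0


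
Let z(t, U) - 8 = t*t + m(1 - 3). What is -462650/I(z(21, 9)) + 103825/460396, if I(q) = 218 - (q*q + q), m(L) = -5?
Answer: 116746659525/45432337676 ≈ 2.5697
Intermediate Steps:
z(t, U) = 3 + t² (z(t, U) = 8 + (t*t - 5) = 8 + (t² - 5) = 8 + (-5 + t²) = 3 + t²)
I(q) = 218 - q - q² (I(q) = 218 - (q² + q) = 218 - (q + q²) = 218 + (-q - q²) = 218 - q - q²)
-462650/I(z(21, 9)) + 103825/460396 = -462650/(218 - (3 + 21²) - (3 + 21²)²) + 103825/460396 = -462650/(218 - (3 + 441) - (3 + 441)²) + 103825*(1/460396) = -462650/(218 - 1*444 - 1*444²) + 103825/460396 = -462650/(218 - 444 - 1*197136) + 103825/460396 = -462650/(218 - 444 - 197136) + 103825/460396 = -462650/(-197362) + 103825/460396 = -462650*(-1/197362) + 103825/460396 = 231325/98681 + 103825/460396 = 116746659525/45432337676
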